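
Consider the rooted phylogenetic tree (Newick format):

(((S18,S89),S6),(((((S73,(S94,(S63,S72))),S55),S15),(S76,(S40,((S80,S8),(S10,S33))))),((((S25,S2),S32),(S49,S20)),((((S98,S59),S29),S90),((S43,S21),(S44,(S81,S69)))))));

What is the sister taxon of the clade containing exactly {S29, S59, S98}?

The clade containing exactly {S29, S59, S98} attaches to the tree at the node subtending (((S98,S59),S29),S90).
The other lineage descending from that same node — the sister group — is the single tip S90.

S90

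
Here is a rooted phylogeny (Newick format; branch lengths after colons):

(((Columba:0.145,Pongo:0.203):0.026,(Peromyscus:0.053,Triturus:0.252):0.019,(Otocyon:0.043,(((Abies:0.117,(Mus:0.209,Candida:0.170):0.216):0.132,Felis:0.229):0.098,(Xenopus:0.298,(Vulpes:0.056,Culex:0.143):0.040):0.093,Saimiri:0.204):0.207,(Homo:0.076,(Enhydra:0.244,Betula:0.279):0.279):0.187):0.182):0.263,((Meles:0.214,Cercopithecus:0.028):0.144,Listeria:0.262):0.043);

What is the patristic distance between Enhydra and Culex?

1.193

The path runs Enhydra → … → MRCA → … → Culex; the MRCA is the node subtending (Otocyon,(((Abies,(Mus,Candida)),Felis),(Xenopus,(Vulpes,Culex)),Saimiri),(Homo,(Enhydra,Betula))).
Branch lengths along that path: 0.244 + 0.279 + 0.187 + 0.207 + 0.093 + 0.040 + 0.143 = 1.193.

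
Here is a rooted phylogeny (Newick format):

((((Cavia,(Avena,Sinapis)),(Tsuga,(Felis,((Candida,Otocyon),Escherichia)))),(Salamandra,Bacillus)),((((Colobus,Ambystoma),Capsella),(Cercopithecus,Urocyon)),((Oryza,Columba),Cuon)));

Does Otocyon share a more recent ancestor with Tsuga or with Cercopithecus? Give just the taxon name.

Tsuga

The MRCA of Otocyon and Tsuga subtends (Tsuga,(Felis,((Candida,Otocyon),Escherichia))) (5 taxa).
The MRCA of Otocyon and Cercopithecus is the root, subtending the entire tree (18 taxa).
The first is nested inside the second, so Otocyon shares a more recent common ancestor with Tsuga.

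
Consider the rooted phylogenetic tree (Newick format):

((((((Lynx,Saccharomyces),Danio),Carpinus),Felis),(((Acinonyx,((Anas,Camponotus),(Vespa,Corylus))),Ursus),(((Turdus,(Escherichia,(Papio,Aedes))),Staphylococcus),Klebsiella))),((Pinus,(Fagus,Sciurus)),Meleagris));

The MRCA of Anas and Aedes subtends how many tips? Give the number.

The MRCA of Anas and Aedes is the node subtending (((Acinonyx,((Anas,Camponotus),(Vespa,Corylus))),Ursus),(((Turdus,(Escherichia,(Papio,Aedes))),Staphylococcus),Klebsiella)).
That clade contains 12 terminal taxa: Acinonyx, Aedes, Anas, Camponotus, Corylus, Escherichia, Klebsiella, Papio, Staphylococcus, Turdus, Ursus, Vespa.

12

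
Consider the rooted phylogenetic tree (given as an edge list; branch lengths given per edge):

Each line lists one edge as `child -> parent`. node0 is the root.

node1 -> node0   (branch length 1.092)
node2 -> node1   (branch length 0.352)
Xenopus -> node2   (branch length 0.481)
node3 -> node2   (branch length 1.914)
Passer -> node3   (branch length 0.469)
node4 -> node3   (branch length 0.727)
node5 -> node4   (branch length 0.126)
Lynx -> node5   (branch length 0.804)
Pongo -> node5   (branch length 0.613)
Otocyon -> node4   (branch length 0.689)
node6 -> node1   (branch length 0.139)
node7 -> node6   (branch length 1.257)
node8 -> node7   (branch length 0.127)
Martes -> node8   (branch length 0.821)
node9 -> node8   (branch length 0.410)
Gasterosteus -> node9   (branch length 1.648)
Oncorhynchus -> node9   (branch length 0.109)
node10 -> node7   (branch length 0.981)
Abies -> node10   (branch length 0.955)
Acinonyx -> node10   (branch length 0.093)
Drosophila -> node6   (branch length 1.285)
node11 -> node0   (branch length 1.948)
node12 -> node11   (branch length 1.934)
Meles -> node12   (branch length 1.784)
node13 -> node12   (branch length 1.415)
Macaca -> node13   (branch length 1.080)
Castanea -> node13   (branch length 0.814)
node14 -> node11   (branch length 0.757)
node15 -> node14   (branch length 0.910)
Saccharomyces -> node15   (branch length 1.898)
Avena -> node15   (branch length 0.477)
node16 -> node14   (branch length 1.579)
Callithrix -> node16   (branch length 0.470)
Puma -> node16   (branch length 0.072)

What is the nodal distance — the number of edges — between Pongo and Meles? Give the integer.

The MRCA of Pongo and Meles is the root of the tree.
From Pongo up to that node: 6 branches. From Meles up to the same node: 3 branches. Total: 6 + 3 = 9.

9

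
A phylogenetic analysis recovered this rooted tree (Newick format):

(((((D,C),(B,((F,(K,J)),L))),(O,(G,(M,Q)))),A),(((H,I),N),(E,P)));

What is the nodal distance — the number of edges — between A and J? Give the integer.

The MRCA of A and J is the node subtending ((((D,C),(B,((F,(K,J)),L))),(O,(G,(M,Q)))),A).
From A up to that node: 1 branch. From J up to the same node: 7 branches. Total: 1 + 7 = 8.

8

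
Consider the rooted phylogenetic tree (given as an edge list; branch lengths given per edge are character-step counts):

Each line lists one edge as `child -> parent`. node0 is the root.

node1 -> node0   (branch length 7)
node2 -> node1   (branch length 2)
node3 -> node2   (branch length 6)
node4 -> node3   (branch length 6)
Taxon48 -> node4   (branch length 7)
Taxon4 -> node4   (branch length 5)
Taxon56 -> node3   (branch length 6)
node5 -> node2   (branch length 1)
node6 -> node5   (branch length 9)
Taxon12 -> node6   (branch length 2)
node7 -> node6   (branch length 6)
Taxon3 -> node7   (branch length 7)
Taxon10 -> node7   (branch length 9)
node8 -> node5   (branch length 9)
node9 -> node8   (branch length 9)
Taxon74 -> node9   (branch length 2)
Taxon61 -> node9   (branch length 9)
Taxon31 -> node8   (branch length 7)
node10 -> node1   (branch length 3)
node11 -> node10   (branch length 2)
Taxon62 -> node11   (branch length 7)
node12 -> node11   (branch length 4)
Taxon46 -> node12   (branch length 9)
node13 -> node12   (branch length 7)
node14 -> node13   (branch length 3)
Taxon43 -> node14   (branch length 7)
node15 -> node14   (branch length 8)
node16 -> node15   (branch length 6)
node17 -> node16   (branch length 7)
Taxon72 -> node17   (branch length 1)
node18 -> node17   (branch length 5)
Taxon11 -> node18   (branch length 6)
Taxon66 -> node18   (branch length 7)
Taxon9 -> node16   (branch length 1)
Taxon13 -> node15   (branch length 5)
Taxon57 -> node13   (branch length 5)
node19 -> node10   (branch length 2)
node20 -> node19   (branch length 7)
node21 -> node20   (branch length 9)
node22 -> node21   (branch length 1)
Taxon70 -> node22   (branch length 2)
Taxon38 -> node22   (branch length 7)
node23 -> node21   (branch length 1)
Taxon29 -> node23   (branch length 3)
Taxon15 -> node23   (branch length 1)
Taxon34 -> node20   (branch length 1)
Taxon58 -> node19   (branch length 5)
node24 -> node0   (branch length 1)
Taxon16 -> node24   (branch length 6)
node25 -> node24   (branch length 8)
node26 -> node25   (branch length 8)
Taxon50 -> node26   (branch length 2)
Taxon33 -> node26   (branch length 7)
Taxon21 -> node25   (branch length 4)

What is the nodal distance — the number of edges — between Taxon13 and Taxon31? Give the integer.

11

The MRCA of Taxon13 and Taxon31 is the node subtending ((((Taxon48,Taxon4),Taxon56),((Taxon12,(Taxon3,Taxon10)),((Taxon74,Taxon61),Taxon31))),((Taxon62,(Taxon46,((Taxon43,(((Taxon72,(Taxon11,Taxon66)),Taxon9),Taxon13)),Taxon57))),((((Taxon70,Taxon38),(Taxon29,Taxon15)),Taxon34),Taxon58))).
From Taxon13 up to that node: 7 branches. From Taxon31 up to the same node: 4 branches. Total: 7 + 4 = 11.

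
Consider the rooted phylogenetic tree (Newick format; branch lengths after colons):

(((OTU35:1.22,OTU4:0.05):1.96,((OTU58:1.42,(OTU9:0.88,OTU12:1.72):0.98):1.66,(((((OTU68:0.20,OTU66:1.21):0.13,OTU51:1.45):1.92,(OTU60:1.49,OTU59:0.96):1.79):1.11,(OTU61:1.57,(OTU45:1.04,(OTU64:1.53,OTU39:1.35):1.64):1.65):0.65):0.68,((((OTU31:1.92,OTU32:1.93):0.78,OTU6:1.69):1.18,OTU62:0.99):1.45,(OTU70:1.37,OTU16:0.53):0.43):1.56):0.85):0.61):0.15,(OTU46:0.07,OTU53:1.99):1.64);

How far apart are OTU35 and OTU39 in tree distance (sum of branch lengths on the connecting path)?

The path runs OTU35 → … → MRCA → … → OTU39; the MRCA is the node subtending ((OTU35,OTU4),((OTU58,(OTU9,OTU12)),(((((OTU68,OTU66),OTU51),(OTU60,OTU59)),(OTU61,(OTU45,(OTU64,OTU39)))),((((OTU31,OTU32),OTU6),OTU62),(OTU70,OTU16))))).
Branch lengths along that path: 1.22 + 1.96 + 0.61 + 0.85 + 0.68 + 0.65 + 1.65 + 1.64 + 1.35 = 10.61.

10.61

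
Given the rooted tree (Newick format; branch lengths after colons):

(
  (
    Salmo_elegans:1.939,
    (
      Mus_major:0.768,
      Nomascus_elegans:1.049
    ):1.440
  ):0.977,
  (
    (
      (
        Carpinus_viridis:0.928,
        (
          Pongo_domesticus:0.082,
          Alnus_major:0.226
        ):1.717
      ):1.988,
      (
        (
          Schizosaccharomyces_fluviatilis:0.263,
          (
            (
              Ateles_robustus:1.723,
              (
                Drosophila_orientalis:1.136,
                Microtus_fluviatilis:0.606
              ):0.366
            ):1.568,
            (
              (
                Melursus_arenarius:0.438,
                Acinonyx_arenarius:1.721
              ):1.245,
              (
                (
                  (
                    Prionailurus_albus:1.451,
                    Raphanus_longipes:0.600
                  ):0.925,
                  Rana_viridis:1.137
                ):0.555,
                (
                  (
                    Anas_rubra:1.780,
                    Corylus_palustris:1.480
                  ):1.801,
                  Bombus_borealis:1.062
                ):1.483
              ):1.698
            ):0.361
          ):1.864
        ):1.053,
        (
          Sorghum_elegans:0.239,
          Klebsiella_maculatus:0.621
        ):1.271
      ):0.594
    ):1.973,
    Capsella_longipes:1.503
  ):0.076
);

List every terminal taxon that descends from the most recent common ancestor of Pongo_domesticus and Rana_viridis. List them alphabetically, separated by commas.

Acinonyx_arenarius, Alnus_major, Anas_rubra, Ateles_robustus, Bombus_borealis, Carpinus_viridis, Corylus_palustris, Drosophila_orientalis, Klebsiella_maculatus, Melursus_arenarius, Microtus_fluviatilis, Pongo_domesticus, Prionailurus_albus, Rana_viridis, Raphanus_longipes, Schizosaccharomyces_fluviatilis, Sorghum_elegans

Tracing Pongo_domesticus: it sits inside (Pongo_domesticus,Alnus_major).
Tracing Rana_viridis: it sits inside ((Prionailurus_albus,Raphanus_longipes),Rana_viridis).
The smallest clade enclosing both is ((Carpinus_viridis,(Pongo_domesticus,Alnus_major)),((Schizosaccharomyces_fluviatilis,((Ateles_robustus,(Drosophila_orientalis,Microtus_fluviatilis)),((Melursus_arenarius,Acinonyx_arenarius),(((Prionailurus_albus,Raphanus_longipes),Rana_viridis),((Anas_rubra,Corylus_palustris),Bombus_borealis))))),(Sorghum_elegans,Klebsiella_maculatus))); the answer is its 17 terminal taxa in alphabetical order.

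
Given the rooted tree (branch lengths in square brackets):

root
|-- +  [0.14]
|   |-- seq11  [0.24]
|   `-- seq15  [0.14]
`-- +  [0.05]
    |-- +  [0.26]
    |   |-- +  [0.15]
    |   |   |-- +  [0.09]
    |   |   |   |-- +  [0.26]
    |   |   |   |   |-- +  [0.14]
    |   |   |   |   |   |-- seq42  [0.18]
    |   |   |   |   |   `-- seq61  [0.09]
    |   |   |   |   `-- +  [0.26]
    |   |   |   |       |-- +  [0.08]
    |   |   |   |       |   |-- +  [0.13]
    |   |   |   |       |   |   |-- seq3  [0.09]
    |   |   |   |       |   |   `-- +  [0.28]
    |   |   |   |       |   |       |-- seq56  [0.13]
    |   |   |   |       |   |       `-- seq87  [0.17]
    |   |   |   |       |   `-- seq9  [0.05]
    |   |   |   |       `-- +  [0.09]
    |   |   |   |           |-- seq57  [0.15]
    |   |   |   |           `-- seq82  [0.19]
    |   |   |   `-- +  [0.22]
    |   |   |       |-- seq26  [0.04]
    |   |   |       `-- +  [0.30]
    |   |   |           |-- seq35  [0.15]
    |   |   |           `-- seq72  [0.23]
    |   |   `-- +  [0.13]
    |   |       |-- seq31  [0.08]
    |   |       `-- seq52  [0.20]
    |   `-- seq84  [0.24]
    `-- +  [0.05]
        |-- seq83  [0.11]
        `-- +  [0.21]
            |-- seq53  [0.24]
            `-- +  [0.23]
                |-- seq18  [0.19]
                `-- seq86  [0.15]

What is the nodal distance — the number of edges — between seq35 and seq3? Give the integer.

8

The MRCA of seq35 and seq3 is the node subtending (((seq42,seq61),(((seq3,(seq56,seq87)),seq9),(seq57,seq82))),(seq26,(seq35,seq72))).
From seq35 up to that node: 3 branches. From seq3 up to the same node: 5 branches. Total: 3 + 5 = 8.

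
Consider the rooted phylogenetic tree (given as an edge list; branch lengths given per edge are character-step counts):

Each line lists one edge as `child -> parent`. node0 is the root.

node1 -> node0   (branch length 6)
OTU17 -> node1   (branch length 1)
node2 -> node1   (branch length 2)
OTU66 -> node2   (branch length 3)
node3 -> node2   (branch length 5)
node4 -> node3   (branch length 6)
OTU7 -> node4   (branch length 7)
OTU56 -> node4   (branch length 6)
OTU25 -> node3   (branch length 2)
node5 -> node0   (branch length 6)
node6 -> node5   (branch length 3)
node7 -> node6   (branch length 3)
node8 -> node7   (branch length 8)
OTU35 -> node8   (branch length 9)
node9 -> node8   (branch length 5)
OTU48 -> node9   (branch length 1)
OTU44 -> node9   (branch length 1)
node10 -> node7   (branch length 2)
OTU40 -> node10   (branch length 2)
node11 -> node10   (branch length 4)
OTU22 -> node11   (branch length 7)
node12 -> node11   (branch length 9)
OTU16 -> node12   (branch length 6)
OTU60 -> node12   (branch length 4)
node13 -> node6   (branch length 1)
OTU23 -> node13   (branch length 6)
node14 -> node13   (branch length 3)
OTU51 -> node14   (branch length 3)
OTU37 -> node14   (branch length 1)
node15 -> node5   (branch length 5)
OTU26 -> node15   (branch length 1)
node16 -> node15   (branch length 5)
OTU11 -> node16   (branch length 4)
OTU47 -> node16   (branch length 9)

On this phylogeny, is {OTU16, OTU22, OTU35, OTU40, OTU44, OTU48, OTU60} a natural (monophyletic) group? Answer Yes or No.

Yes

The most recent common ancestor of these taxa subtends ((OTU35,(OTU48,OTU44)),(OTU40,(OTU22,(OTU16,OTU60)))).
That clade has exactly 7 tips — every listed taxon and nothing else — so the group is monophyletic.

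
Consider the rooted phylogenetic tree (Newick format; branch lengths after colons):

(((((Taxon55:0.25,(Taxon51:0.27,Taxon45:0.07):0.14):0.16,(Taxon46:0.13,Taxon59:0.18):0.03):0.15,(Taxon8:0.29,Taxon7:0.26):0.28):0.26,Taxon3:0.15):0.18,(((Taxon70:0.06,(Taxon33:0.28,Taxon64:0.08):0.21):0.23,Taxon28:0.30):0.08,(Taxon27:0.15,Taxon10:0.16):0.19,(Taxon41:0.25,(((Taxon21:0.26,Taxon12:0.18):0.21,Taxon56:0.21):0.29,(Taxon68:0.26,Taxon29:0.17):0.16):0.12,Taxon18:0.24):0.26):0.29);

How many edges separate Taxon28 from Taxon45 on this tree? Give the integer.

The MRCA of Taxon28 and Taxon45 is the root of the tree.
From Taxon28 up to that node: 3 branches. From Taxon45 up to the same node: 6 branches. Total: 3 + 6 = 9.

9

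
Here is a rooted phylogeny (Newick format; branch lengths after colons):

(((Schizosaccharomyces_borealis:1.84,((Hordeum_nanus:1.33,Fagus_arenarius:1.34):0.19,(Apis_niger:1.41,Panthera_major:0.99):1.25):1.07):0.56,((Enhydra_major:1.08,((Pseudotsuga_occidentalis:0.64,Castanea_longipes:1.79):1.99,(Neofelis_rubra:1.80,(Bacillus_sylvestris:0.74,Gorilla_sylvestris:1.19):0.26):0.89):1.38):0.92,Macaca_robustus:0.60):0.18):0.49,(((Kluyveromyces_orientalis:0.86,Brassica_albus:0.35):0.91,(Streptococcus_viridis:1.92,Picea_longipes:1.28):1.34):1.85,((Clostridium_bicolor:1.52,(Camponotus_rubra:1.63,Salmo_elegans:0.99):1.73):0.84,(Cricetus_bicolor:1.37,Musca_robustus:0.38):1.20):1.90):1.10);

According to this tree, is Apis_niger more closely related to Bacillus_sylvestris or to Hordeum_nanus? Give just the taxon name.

Hordeum_nanus

The MRCA of Apis_niger and Hordeum_nanus subtends ((Hordeum_nanus,Fagus_arenarius),(Apis_niger,Panthera_major)) (4 taxa).
The MRCA of Apis_niger and Bacillus_sylvestris subtends ((Schizosaccharomyces_borealis,((Hordeum_nanus,Fagus_arenarius),(Apis_niger,Panthera_major))),((Enhydra_major,((Pseudotsuga_occidentalis,Castanea_longipes),(Neofelis_rubra,(Bacillus_sylvestris,Gorilla_sylvestris)))),Macaca_robustus)) (12 taxa).
The first is nested inside the second, so Apis_niger shares a more recent common ancestor with Hordeum_nanus.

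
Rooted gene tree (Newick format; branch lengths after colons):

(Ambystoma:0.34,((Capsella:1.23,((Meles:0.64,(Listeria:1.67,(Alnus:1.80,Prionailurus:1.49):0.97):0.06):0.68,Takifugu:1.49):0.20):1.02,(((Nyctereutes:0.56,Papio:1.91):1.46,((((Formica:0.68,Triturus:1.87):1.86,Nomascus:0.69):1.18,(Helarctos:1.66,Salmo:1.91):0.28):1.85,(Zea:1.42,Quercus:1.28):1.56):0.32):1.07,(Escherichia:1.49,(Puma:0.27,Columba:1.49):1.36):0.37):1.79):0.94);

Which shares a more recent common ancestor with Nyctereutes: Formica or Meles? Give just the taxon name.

The MRCA of Nyctereutes and Formica subtends ((Nyctereutes,Papio),((((Formica,Triturus),Nomascus),(Helarctos,Salmo)),(Zea,Quercus))) (9 taxa).
The MRCA of Nyctereutes and Meles subtends ((Capsella,((Meles,(Listeria,(Alnus,Prionailurus))),Takifugu)),(((Nyctereutes,Papio),((((Formica,Triturus),Nomascus),(Helarctos,Salmo)),(Zea,Quercus))),(Escherichia,(Puma,Columba)))) (18 taxa).
The first is nested inside the second, so Nyctereutes shares a more recent common ancestor with Formica.

Formica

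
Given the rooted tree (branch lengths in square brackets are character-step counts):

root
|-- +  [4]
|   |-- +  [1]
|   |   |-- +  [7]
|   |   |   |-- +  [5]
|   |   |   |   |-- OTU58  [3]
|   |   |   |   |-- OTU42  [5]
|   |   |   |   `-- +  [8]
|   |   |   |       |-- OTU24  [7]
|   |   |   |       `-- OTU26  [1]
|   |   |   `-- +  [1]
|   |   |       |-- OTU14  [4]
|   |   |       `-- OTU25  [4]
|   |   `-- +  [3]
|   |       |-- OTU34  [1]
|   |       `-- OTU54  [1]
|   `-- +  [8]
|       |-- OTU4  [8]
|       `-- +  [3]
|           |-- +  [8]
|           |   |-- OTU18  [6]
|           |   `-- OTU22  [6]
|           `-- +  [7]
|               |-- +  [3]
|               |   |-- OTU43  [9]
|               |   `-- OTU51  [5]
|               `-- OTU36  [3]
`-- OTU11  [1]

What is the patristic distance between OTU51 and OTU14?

The path runs OTU51 → … → MRCA → … → OTU14; the MRCA is the node subtending ((((OTU58,OTU42,(OTU24,OTU26)),(OTU14,OTU25)),(OTU34,OTU54)),(OTU4,((OTU18,OTU22),((OTU43,OTU51),OTU36)))).
Branch lengths along that path: 5 + 3 + 7 + 3 + 8 + 1 + 7 + 1 + 4 = 39.

39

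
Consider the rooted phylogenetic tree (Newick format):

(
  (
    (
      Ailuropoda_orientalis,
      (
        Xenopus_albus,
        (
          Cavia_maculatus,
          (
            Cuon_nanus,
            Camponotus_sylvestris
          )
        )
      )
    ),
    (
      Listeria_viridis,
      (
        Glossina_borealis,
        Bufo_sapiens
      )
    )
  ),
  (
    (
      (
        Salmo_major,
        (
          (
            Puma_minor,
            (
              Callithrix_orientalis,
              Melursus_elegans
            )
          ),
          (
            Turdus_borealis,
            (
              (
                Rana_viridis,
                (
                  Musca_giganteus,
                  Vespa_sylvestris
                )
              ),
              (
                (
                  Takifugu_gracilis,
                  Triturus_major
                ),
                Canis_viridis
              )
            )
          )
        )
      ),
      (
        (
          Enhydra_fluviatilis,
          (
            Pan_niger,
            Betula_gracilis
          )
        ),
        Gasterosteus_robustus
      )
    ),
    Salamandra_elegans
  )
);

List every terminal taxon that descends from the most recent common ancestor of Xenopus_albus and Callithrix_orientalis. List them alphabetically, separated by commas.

Tracing Xenopus_albus: it sits inside (Xenopus_albus,(Cavia_maculatus,(Cuon_nanus,Camponotus_sylvestris))).
Tracing Callithrix_orientalis: it sits inside (Callithrix_orientalis,Melursus_elegans).
The smallest clade enclosing both is the whole tree (their MRCA is the root), so the answer is all 24 tips in alphabetical order.

Ailuropoda_orientalis, Betula_gracilis, Bufo_sapiens, Callithrix_orientalis, Camponotus_sylvestris, Canis_viridis, Cavia_maculatus, Cuon_nanus, Enhydra_fluviatilis, Gasterosteus_robustus, Glossina_borealis, Listeria_viridis, Melursus_elegans, Musca_giganteus, Pan_niger, Puma_minor, Rana_viridis, Salamandra_elegans, Salmo_major, Takifugu_gracilis, Triturus_major, Turdus_borealis, Vespa_sylvestris, Xenopus_albus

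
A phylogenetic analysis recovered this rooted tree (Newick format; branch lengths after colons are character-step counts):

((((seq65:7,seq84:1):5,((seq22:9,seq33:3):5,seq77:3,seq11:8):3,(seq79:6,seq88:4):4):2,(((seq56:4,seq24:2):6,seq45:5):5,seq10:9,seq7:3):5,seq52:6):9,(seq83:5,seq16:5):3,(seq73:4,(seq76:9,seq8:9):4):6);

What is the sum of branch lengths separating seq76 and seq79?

The path runs seq76 → … → MRCA → … → seq79; the MRCA is the root of the tree.
Branch lengths along that path: 9 + 4 + 6 + 9 + 2 + 4 + 6 = 40.

40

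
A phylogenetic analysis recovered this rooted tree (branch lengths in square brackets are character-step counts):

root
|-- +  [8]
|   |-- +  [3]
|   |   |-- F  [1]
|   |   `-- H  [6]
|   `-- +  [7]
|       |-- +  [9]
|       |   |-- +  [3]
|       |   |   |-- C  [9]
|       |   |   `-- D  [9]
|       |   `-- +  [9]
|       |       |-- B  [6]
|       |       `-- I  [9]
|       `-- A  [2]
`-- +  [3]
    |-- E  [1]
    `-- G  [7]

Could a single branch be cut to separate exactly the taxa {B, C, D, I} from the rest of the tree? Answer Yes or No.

Yes

The most recent common ancestor of these taxa subtends ((C,D),(B,I)).
That clade has exactly 4 tips — every listed taxon and nothing else — so the group is monophyletic.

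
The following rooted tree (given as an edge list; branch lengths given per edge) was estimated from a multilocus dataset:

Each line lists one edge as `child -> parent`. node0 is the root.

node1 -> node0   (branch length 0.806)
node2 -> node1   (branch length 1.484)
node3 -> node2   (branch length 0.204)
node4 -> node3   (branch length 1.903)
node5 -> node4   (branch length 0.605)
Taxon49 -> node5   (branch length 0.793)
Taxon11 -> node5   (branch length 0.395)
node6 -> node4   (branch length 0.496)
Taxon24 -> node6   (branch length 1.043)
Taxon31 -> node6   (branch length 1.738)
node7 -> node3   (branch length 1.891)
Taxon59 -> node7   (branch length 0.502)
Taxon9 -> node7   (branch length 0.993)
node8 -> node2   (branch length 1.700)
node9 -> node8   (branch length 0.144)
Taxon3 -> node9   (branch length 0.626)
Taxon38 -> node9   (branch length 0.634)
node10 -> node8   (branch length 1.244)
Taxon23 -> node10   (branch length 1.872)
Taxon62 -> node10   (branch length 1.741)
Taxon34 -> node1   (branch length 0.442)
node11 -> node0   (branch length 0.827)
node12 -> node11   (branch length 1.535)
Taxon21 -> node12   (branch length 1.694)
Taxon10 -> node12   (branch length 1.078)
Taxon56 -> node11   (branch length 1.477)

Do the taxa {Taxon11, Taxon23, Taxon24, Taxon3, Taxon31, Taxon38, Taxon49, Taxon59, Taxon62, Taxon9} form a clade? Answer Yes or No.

Yes

The most recent common ancestor of these taxa subtends ((((Taxon49,Taxon11),(Taxon24,Taxon31)),(Taxon59,Taxon9)),((Taxon3,Taxon38),(Taxon23,Taxon62))).
That clade has exactly 10 tips — every listed taxon and nothing else — so the group is monophyletic.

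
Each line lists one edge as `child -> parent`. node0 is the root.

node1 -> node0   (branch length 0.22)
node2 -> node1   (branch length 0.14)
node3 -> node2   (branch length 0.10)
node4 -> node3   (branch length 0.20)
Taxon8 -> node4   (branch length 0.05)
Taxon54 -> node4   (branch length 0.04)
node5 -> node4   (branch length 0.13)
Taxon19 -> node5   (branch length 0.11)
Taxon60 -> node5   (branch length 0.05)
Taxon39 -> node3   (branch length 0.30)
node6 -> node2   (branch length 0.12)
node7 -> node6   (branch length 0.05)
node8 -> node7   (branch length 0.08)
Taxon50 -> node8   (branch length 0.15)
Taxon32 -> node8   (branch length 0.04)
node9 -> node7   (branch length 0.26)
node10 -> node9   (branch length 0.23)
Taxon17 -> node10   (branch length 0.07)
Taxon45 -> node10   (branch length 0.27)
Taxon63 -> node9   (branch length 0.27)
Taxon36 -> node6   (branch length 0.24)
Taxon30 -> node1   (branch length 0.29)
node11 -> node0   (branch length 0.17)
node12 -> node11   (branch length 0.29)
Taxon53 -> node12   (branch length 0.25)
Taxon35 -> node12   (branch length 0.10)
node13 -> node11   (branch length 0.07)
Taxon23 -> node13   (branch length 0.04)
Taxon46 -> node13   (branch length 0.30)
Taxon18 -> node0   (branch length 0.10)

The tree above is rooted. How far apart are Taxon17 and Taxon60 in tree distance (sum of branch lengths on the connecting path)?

The path runs Taxon17 → … → MRCA → … → Taxon60; the MRCA is the node subtending (((Taxon8,Taxon54,(Taxon19,Taxon60)),Taxon39),(((Taxon50,Taxon32),((Taxon17,Taxon45),Taxon63)),Taxon36)).
Branch lengths along that path: 0.07 + 0.23 + 0.26 + 0.05 + 0.12 + 0.10 + 0.20 + 0.13 + 0.05 = 1.21.

1.21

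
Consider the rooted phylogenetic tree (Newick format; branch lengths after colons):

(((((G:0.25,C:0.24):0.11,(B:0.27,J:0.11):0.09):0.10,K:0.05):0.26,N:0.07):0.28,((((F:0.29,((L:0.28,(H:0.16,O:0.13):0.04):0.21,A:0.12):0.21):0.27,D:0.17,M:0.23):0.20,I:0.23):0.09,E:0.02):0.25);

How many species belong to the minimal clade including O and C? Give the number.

The MRCA of O and C is the root, so the clade is the entire tree.
That clade contains 15 terminal taxa: A, B, C, D, E, F, G, H, I, J, K, L, M, N, O.

15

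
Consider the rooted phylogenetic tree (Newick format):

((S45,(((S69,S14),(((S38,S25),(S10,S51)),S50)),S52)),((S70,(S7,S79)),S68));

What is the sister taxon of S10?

S10 attaches to the tree at the node subtending (S10,S51).
The other lineage descending from that same node — the sister group — is the single tip S51.

S51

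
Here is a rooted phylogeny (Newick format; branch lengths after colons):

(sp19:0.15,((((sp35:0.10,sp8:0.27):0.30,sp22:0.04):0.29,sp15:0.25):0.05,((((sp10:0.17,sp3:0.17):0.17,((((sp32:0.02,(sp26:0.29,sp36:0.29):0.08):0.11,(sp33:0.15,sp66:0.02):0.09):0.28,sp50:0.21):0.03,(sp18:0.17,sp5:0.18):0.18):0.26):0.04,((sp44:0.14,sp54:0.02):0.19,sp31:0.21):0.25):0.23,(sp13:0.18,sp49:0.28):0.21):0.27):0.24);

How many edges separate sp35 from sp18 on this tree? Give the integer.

10

The MRCA of sp35 and sp18 is the node subtending ((((sp35,sp8),sp22),sp15),((((sp10,sp3),((((sp32,(sp26,sp36)),(sp33,sp66)),sp50),(sp18,sp5))),((sp44,sp54),sp31)),(sp13,sp49))).
From sp35 up to that node: 4 branches. From sp18 up to the same node: 6 branches. Total: 4 + 6 = 10.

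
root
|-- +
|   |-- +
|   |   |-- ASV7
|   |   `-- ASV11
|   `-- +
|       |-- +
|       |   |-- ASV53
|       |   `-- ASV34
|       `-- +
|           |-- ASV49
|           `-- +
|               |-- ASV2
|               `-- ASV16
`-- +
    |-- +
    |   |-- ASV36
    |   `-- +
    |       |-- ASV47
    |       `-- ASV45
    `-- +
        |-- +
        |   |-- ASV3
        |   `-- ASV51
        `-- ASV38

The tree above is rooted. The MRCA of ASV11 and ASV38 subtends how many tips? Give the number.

13

The MRCA of ASV11 and ASV38 is the root, so the clade is the entire tree.
That clade contains 13 terminal taxa: ASV11, ASV16, ASV2, ASV3, ASV34, ASV36, ASV38, ASV45, ASV47, ASV49, ASV51, ASV53, ASV7.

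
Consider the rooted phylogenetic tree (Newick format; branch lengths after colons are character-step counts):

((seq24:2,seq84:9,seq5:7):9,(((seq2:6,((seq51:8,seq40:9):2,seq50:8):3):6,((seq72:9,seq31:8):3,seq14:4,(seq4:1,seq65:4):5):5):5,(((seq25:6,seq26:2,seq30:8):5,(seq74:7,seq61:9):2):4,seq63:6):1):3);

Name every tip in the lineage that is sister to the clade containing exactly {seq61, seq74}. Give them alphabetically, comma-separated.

seq25, seq26, seq30

The clade containing exactly {seq61, seq74} attaches to the tree at the node subtending ((seq25,seq26,seq30),(seq74,seq61)).
The other lineage descending from that same node — the sister group — is (seq25,seq26,seq30); its 3 tips in alphabetical order are the answer.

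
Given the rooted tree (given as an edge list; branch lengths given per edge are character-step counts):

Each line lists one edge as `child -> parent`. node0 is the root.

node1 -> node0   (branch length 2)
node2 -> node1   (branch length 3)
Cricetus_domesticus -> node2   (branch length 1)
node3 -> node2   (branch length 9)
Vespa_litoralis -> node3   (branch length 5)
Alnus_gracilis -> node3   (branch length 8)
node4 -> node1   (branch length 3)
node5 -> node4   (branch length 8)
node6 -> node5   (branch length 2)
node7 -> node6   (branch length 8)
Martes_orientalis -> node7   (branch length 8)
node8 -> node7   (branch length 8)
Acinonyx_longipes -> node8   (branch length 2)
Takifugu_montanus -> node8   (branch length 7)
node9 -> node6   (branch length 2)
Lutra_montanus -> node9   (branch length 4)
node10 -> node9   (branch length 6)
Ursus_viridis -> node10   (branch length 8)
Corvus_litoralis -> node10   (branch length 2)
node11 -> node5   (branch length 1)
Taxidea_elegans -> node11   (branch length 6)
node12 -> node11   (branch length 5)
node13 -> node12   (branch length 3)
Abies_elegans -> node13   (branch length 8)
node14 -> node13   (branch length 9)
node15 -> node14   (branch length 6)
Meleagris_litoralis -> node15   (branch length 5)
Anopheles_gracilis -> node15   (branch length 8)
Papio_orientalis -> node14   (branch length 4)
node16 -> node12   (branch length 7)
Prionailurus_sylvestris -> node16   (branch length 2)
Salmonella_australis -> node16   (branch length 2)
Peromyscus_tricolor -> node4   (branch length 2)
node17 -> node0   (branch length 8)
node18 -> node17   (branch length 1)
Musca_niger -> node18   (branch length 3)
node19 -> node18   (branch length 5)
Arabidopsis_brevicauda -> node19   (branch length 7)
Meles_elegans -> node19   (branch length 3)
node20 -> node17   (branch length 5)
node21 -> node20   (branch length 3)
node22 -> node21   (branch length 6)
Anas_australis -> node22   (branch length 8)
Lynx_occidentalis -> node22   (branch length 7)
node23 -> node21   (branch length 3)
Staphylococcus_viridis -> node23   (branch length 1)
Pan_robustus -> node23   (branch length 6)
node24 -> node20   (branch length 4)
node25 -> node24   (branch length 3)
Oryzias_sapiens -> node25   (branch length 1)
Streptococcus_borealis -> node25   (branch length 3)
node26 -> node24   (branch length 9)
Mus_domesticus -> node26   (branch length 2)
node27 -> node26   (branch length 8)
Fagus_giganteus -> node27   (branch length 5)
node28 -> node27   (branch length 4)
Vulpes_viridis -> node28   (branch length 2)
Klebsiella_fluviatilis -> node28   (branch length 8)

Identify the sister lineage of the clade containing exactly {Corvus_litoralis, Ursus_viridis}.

Lutra_montanus

The clade containing exactly {Corvus_litoralis, Ursus_viridis} attaches to the tree at the node subtending (Lutra_montanus,(Ursus_viridis,Corvus_litoralis)).
The other lineage descending from that same node — the sister group — is the single tip Lutra_montanus.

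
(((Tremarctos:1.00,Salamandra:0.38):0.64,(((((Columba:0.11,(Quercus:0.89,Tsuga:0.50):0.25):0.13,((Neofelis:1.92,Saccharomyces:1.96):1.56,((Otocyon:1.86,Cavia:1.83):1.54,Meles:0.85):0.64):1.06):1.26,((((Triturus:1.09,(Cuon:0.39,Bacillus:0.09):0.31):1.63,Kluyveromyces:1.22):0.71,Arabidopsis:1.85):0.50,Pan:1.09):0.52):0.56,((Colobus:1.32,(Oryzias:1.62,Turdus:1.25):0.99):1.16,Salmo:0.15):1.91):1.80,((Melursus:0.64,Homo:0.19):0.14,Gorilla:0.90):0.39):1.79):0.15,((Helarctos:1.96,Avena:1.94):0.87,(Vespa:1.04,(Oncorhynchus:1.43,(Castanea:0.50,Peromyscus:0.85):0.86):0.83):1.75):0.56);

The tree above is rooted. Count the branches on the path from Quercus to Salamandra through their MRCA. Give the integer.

9

The MRCA of Quercus and Salamandra is the node subtending ((Tremarctos,Salamandra),(((((Columba,(Quercus,Tsuga)),((Neofelis,Saccharomyces),((Otocyon,Cavia),Meles))),((((Triturus,(Cuon,Bacillus)),Kluyveromyces),Arabidopsis),Pan)),((Colobus,(Oryzias,Turdus)),Salmo)),((Melursus,Homo),Gorilla))).
From Quercus up to that node: 7 branches. From Salamandra up to the same node: 2 branches. Total: 7 + 2 = 9.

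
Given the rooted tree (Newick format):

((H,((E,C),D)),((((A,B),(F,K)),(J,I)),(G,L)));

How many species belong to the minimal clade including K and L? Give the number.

8

The MRCA of K and L is the node subtending ((((A,B),(F,K)),(J,I)),(G,L)).
That clade contains 8 terminal taxa: A, B, F, G, I, J, K, L.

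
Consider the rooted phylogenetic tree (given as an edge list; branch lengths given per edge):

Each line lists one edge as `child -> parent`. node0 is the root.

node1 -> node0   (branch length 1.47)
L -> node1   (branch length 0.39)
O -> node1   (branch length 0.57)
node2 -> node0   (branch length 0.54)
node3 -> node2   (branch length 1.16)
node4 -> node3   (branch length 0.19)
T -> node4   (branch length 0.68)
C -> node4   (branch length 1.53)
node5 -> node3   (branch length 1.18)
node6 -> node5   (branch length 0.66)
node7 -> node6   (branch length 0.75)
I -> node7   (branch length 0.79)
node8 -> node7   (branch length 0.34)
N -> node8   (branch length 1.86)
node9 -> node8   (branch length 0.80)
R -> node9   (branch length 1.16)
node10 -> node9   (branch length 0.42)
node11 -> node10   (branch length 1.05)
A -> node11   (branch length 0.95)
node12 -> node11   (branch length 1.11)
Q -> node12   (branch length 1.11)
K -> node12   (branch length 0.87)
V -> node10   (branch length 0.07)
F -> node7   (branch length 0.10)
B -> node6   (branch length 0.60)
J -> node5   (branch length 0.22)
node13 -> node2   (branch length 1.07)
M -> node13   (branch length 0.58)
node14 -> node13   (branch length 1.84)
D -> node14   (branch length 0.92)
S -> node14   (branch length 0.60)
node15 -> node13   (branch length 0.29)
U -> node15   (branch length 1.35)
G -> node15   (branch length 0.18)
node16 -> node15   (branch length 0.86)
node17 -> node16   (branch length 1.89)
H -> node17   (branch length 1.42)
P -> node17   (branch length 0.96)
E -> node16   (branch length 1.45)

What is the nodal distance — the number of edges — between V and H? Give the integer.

13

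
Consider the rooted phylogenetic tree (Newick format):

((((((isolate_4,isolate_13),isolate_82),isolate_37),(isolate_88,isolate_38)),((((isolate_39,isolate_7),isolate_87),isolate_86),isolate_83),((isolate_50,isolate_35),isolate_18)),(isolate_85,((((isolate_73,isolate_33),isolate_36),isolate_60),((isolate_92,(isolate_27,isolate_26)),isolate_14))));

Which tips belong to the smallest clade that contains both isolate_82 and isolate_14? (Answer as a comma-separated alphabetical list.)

isolate_13, isolate_14, isolate_18, isolate_26, isolate_27, isolate_33, isolate_35, isolate_36, isolate_37, isolate_38, isolate_39, isolate_4, isolate_50, isolate_60, isolate_7, isolate_73, isolate_82, isolate_83, isolate_85, isolate_86, isolate_87, isolate_88, isolate_92

Tracing isolate_82: it sits inside ((isolate_4,isolate_13),isolate_82).
Tracing isolate_14: it sits inside ((isolate_92,(isolate_27,isolate_26)),isolate_14).
The smallest clade enclosing both is the whole tree (their MRCA is the root), so the answer is all 23 tips in alphabetical order.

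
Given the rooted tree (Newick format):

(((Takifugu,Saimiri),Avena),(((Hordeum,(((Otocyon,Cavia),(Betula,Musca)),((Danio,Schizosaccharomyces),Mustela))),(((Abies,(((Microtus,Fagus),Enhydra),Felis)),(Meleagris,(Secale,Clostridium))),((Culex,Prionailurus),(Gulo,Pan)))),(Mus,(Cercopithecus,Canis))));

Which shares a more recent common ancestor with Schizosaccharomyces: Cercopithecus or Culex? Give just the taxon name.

Culex

The MRCA of Schizosaccharomyces and Culex subtends ((Hordeum,(((Otocyon,Cavia),(Betula,Musca)),((Danio,Schizosaccharomyces),Mustela))),(((Abies,(((Microtus,Fagus),Enhydra),Felis)),(Meleagris,(Secale,Clostridium))),((Culex,Prionailurus),(Gulo,Pan)))) (20 taxa).
The MRCA of Schizosaccharomyces and Cercopithecus subtends (((Hordeum,(((Otocyon,Cavia),(Betula,Musca)),((Danio,Schizosaccharomyces),Mustela))),(((Abies,(((Microtus,Fagus),Enhydra),Felis)),(Meleagris,(Secale,Clostridium))),((Culex,Prionailurus),(Gulo,Pan)))),(Mus,(Cercopithecus,Canis))) (23 taxa).
The first is nested inside the second, so Schizosaccharomyces shares a more recent common ancestor with Culex.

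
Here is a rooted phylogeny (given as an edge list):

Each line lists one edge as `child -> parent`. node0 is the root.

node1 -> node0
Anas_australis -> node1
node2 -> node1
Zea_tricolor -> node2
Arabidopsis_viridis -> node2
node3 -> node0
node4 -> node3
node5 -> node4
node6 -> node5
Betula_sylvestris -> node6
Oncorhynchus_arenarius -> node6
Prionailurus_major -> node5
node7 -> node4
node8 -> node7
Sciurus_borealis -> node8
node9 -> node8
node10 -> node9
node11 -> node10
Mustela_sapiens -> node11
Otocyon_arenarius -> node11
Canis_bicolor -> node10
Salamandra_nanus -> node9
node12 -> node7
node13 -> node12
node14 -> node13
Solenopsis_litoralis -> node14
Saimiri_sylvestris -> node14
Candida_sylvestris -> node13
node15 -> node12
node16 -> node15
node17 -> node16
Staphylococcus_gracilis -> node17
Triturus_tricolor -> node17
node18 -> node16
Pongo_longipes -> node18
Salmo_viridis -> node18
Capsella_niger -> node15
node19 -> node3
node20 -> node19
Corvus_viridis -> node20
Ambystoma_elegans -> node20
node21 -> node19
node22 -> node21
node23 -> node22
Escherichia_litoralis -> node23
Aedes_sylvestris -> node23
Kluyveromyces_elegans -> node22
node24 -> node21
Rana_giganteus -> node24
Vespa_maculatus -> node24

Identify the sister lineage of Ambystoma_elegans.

Corvus_viridis

Ambystoma_elegans attaches to the tree at the node subtending (Corvus_viridis,Ambystoma_elegans).
The other lineage descending from that same node — the sister group — is the single tip Corvus_viridis.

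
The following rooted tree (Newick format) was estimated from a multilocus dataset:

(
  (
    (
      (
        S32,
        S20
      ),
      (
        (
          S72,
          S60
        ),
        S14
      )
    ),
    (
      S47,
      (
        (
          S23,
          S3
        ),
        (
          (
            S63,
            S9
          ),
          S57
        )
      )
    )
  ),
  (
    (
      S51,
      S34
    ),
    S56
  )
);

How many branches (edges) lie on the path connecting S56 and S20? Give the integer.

6

The MRCA of S56 and S20 is the root of the tree.
From S56 up to that node: 2 branches. From S20 up to the same node: 4 branches. Total: 2 + 4 = 6.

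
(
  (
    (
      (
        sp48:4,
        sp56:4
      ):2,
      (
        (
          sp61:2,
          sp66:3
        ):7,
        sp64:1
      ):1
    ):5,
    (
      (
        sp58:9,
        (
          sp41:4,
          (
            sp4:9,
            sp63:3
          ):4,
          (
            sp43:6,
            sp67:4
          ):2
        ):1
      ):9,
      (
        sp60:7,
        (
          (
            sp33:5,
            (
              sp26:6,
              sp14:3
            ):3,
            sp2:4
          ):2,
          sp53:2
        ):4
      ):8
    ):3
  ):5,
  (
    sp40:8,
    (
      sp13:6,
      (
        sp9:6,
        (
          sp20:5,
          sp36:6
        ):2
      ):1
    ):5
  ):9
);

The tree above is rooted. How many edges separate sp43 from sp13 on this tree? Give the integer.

The MRCA of sp43 and sp13 is the root of the tree.
From sp43 up to that node: 6 branches. From sp13 up to the same node: 3 branches. Total: 6 + 3 = 9.

9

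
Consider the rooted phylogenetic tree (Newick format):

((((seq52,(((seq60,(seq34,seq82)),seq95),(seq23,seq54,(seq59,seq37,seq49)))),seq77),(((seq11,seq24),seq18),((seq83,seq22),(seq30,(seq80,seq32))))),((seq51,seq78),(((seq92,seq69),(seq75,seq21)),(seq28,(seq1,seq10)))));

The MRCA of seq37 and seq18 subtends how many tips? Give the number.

The MRCA of seq37 and seq18 is the node subtending (((seq52,(((seq60,(seq34,seq82)),seq95),(seq23,seq54,(seq59,seq37,seq49)))),seq77),(((seq11,seq24),seq18),((seq83,seq22),(seq30,(seq80,seq32))))).
That clade contains 19 terminal taxa: seq11, seq18, seq22, seq23, seq24, seq30, seq32, seq34, seq37, seq49, seq52, seq54, seq59, seq60, seq77, seq80, seq82, seq83, seq95.

19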